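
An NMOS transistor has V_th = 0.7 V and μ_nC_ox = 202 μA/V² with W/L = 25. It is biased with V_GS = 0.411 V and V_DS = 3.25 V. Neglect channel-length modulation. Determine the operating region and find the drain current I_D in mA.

V_GS = 0.411 V < V_th = 0.7 V, so the transistor is in cutoff.

Cutoff; I_D = 0 mA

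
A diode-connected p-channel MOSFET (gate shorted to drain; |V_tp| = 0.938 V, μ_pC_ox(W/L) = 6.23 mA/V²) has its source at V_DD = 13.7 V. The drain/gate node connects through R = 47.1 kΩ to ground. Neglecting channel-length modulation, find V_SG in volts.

With gate tied to drain, V_SG = V_SD ≥ V_SG − |V_tp|, so the device is in saturation.
KCL at the drain: ½ k_p (V_SG − |V_tp|)² = (V_DD − V_SG)/R.
Let x = V_SG − 0.938. Then 147 x² + x − 12.76 = 0, giving x = 0.292 V (positive root), so V_SG = 1.23 V.
I_D = (V_DD − V_SG)/R = (13.7 − 1.23) / 47.1 = 0.265 mA.

V_SG = 1.23 V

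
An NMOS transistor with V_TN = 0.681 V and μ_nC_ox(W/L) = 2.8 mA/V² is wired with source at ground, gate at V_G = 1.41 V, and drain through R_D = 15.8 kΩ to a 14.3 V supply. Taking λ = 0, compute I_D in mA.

V_GS = V_G = 1.41 V, so V_ov = 1.41 − 0.681 = 0.729 V.
Assume saturation: I_D = ½ k_n V_ov² = 0.5 × 2.8 × 0.729² = 0.744 mA, giving V_DS = V_DD − I_D R_D = 14.3 − 0.744 × 15.8 = 2.54 V.
V_DS = 2.54 V ≥ V_ov = 0.729 V, confirming saturation.

I_D = 0.744 mA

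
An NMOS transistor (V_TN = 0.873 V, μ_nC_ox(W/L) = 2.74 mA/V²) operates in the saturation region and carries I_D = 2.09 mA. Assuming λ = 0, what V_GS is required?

V_GS = 2.11 V

In saturation I_D = ½ k_n (V_GS − V_TN)², so V_GS − V_TN = √(2 I_D / k_n) = √(2 × 2.09 / 2.74) = 1.24 V.
V_GS = 0.873 + 1.24 = 2.11 V.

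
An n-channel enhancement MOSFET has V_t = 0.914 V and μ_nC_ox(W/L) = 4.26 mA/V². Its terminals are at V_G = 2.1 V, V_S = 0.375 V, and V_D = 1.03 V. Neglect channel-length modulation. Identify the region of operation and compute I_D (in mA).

V_GS = V_G − V_S = 2.1 − 0.375 = 1.73 V; V_DS = V_D − V_S = 1.03 − 0.375 = 0.655 V.
V_ov = V_GS − V_t = 1.73 − 0.914 = 0.811 V.
Since V_DS = 0.655 V < V_ov = 0.811 V, the device is in the triode region.
I_D = k_n [V_ov · V_DS − ½ V_DS²] = 4.26 × [0.811 × 0.655 − 0.5 × 0.655²] = 1.35 mA.

Triode; I_D = 1.35 mA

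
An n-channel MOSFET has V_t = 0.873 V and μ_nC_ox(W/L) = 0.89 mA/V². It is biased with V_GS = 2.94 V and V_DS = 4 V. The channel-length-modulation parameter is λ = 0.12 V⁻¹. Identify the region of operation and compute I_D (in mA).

Saturation; I_D = 2.81 mA

V_ov = V_GS − V_t = 2.94 − 0.873 = 2.07 V.
Since V_DS = 4 V ≥ V_ov = 2.07 V, the device is in saturation.
I_D = ½ k_n V_ov² (1 + λ V_DS) = 0.5 × 0.89 × 2.07² × (1 + 0.12 × 4) = 2.81 mA.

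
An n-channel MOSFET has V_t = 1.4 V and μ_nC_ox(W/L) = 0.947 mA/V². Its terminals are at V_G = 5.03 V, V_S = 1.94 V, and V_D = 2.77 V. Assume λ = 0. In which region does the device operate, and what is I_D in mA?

Triode; I_D = 1.00 mA

V_GS = V_G − V_S = 5.03 − 1.94 = 3.09 V; V_DS = V_D − V_S = 2.77 − 1.94 = 0.83 V.
V_ov = V_GS − V_t = 3.09 − 1.4 = 1.69 V.
Since V_DS = 0.83 V < V_ov = 1.69 V, the device is in the triode region.
I_D = k_n [V_ov · V_DS − ½ V_DS²] = 0.947 × [1.69 × 0.83 − 0.5 × 0.83²] = 1 mA.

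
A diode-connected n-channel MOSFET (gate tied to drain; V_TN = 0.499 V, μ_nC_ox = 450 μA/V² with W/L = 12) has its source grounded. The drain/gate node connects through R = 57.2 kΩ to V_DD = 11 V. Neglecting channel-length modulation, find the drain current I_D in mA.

With gate tied to drain, V_GS = V_DS ≥ V_GS − V_TN, so the device is in saturation.
k_n = μ_nC_ox · (W/L) = 5.4 mA/V².
KCL at the drain: ½ k_n (V_GS − V_TN)² = (V_DD − V_GS)/R.
Let x = V_GS − 0.499. Then 154 x² + x − 10.5 = 0, giving x = 0.258 V (positive root), so V_GS = 0.757 V.
I_D = (V_DD − V_GS)/R = (11 − 0.757) / 57.2 = 0.179 mA.

I_D = 0.179 mA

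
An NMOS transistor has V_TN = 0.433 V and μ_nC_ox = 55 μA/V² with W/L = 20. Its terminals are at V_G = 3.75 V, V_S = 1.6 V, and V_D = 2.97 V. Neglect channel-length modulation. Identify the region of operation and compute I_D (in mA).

Triode; I_D = 1.56 mA

V_GS = V_G − V_S = 3.75 − 1.6 = 2.15 V; V_DS = V_D − V_S = 2.97 − 1.6 = 1.37 V.
k_n = μ_nC_ox · (W/L) = 1.1 mA/V².
V_ov = V_GS − V_TN = 2.15 − 0.433 = 1.72 V.
Since V_DS = 1.37 V < V_ov = 1.72 V, the device is in the triode region.
I_D = k_n [V_ov · V_DS − ½ V_DS²] = 1.1 × [1.72 × 1.37 − 0.5 × 1.37²] = 1.56 mA.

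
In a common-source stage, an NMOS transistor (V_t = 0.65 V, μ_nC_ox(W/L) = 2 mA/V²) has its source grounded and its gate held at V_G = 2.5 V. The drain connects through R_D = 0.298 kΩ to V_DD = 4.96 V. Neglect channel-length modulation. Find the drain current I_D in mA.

I_D = 3.42 mA

V_GS = V_G = 2.5 V, so V_ov = 2.5 − 0.65 = 1.85 V.
Assume saturation: I_D = ½ k_n V_ov² = 0.5 × 2 × 1.85² = 3.42 mA, giving V_DS = V_DD − I_D R_D = 4.96 − 3.42 × 0.298 = 3.94 V.
V_DS = 3.94 V ≥ V_ov = 1.85 V, confirming saturation.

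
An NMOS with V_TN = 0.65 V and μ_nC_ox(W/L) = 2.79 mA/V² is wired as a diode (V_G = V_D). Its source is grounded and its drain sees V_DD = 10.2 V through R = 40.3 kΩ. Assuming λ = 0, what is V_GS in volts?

With gate tied to drain, V_GS = V_DS ≥ V_GS − V_TN, so the device is in saturation.
KCL at the drain: ½ k_n (V_GS − V_TN)² = (V_DD − V_GS)/R.
Let x = V_GS − 0.65. Then 56.2 x² + x − 9.55 = 0, giving x = 0.403 V (positive root), so V_GS = 1.05 V.
I_D = (V_DD − V_GS)/R = (10.2 − 1.05) / 40.3 = 0.227 mA.

V_GS = 1.05 V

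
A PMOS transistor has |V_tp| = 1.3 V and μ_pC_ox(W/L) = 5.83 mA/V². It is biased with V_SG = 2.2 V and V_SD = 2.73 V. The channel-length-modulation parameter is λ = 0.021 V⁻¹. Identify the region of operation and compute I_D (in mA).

V_ov = V_SG − |V_tp| = 2.2 − 1.3 = 0.9 V.
Since V_SD = 2.73 V ≥ V_ov = 0.9 V, the device is in saturation.
I_D = ½ k_p V_ov² (1 + λ V_SD) = 0.5 × 5.83 × 0.9² × (1 + 0.021 × 2.73) = 2.5 mA.

Saturation; I_D = 2.50 mA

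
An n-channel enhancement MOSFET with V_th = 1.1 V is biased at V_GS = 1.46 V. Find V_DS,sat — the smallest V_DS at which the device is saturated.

V_DS,sat = 0.360 V

The boundary between triode and saturation is V_DS = V_GS − V_th = V_ov.
V_ov = 1.46 − 1.1 = 0.36 V.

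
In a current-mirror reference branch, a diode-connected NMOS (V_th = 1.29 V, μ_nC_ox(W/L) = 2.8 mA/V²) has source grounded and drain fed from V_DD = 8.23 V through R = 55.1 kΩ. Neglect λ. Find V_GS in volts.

V_GS = 1.58 V

With gate tied to drain, V_GS = V_DS ≥ V_GS − V_th, so the device is in saturation.
KCL at the drain: ½ k_n (V_GS − V_th)² = (V_DD − V_GS)/R.
Let x = V_GS − 1.29. Then 77.1 x² + x − 6.94 = 0, giving x = 0.294 V (positive root), so V_GS = 1.58 V.
I_D = (V_DD − V_GS)/R = (8.23 − 1.58) / 55.1 = 0.121 mA.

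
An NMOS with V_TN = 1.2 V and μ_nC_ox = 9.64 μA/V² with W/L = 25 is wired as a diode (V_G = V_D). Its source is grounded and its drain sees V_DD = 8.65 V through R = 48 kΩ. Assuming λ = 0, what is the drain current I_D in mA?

With gate tied to drain, V_GS = V_DS ≥ V_GS − V_TN, so the device is in saturation.
k_n = μ_nC_ox · (W/L) = 0.241 mA/V².
KCL at the drain: ½ k_n (V_GS − V_TN)² = (V_DD − V_GS)/R.
Let x = V_GS − 1.2. Then 5.78 x² + x − 7.45 = 0, giving x = 1.05 V (positive root), so V_GS = 2.25 V.
I_D = (V_DD − V_GS)/R = (8.65 − 2.25) / 48 = 0.133 mA.

I_D = 0.133 mA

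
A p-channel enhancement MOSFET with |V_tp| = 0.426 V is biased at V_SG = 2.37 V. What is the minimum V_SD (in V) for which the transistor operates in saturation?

V_SD,sat = 1.94 V

The boundary between triode and saturation is V_SD = V_SG − |V_tp| = V_ov.
V_ov = 2.37 − 0.426 = 1.94 V.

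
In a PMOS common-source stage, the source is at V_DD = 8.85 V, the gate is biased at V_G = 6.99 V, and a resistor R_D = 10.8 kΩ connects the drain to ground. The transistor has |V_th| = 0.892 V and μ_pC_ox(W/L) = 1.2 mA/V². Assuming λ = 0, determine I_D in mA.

V_SG = V_DD − V_G = 8.85 − 6.99 = 1.86 V, so V_ov = 1.86 − 0.892 = 0.968 V.
Assume saturation: I_D = ½ k_p V_ov² = 0.5 × 1.2 × 0.968² = 0.562 mA, giving V_SD = V_DD − I_D R_D = 8.85 − 0.562 × 10.8 = 2.78 V.
V_SD = 2.78 V ≥ V_ov = 0.968 V, confirming saturation.

I_D = 0.562 mA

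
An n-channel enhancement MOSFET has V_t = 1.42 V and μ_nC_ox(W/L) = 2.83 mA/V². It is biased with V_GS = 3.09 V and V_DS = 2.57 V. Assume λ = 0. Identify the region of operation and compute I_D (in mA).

V_ov = V_GS − V_t = 3.09 − 1.42 = 1.67 V.
Since V_DS = 2.57 V ≥ V_ov = 1.67 V, the device is in saturation.
I_D = ½ k_n V_ov² = 0.5 × 2.83 × 1.67² = 3.95 mA.

Saturation; I_D = 3.95 mA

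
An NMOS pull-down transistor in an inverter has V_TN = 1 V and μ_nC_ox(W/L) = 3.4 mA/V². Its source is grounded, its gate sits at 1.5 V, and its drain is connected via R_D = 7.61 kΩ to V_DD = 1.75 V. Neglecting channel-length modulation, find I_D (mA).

V_GS = V_G = 1.5 V, so V_ov = 1.5 − 1 = 0.5 V.
Assume saturation: I_D = ½ k_n V_ov² = 0.5 × 3.4 × 0.5² = 0.425 mA, giving V_DS = V_DD − I_D R_D = 1.75 − 0.425 × 7.61 = -1.48 V.
But -1.48 V < V_ov = 0.5 V, so the device is actually in triode.
In triode I_D = k_n[V_ov V_DS − ½ V_DS²] and I_D = (V_DD − V_DS)/R_D. Equating: 12.9 V_DS² − 13.94 V_DS + 1.75 = 0, giving V_DS = 0.145 V (the root below V_ov).
I_D = (1.75 − 0.145) / 7.61 = 0.211 mA.

I_D = 0.211 mA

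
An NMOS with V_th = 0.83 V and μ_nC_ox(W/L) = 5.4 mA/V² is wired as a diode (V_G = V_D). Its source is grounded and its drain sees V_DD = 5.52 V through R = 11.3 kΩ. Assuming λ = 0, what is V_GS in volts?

V_GS = 1.21 V

With gate tied to drain, V_GS = V_DS ≥ V_GS − V_th, so the device is in saturation.
KCL at the drain: ½ k_n (V_GS − V_th)² = (V_DD − V_GS)/R.
Let x = V_GS − 0.83. Then 30.5 x² + x − 4.69 = 0, giving x = 0.376 V (positive root), so V_GS = 1.21 V.
I_D = (V_DD − V_GS)/R = (5.52 − 1.21) / 11.3 = 0.382 mA.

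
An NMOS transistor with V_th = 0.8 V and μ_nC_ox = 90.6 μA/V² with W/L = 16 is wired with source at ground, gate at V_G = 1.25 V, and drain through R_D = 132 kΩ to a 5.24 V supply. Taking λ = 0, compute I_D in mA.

I_D = 0.0392 mA

V_GS = V_G = 1.25 V, so V_ov = 1.25 − 0.8 = 0.45 V.
k_n = μ_nC_ox · (W/L) = 1.45 mA/V².
Assume saturation: I_D = ½ k_n V_ov² = 0.5 × 1.45 × 0.45² = 0.147 mA, giving V_DS = V_DD − I_D R_D = 5.24 − 0.147 × 132 = -14.1 V.
But -14.1 V < V_ov = 0.45 V, so the device is actually in triode.
In triode I_D = k_n[V_ov V_DS − ½ V_DS²] and I_D = (V_DD − V_DS)/R_D. Equating: 95.7 V_DS² − 87.11 V_DS + 5.24 = 0, giving V_DS = 0.0648 V (the root below V_ov).
I_D = (5.24 − 0.0648) / 132 = 0.0392 mA.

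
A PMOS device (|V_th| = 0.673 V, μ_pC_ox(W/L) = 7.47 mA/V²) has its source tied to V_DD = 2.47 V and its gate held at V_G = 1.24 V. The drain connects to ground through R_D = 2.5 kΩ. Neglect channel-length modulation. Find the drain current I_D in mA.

I_D = 0.875 mA

V_SG = V_DD − V_G = 2.47 − 1.24 = 1.23 V, so V_ov = 1.23 − 0.673 = 0.557 V.
Assume saturation: I_D = ½ k_p V_ov² = 0.5 × 7.47 × 0.557² = 1.16 mA, giving V_SD = V_DD − I_D R_D = 2.47 − 1.16 × 2.5 = -0.427 V.
But -0.427 V < V_ov = 0.557 V, so the device is actually in triode.
In triode I_D = k_p[V_ov V_SD − ½ V_SD²] and I_D = (V_DD − V_SD)/R_D. Equating: 9.34 V_SD² − 11.4 V_SD + 2.47 = 0, giving V_SD = 0.282 V (the root below V_ov).
I_D = (2.47 − 0.282) / 2.5 = 0.875 mA.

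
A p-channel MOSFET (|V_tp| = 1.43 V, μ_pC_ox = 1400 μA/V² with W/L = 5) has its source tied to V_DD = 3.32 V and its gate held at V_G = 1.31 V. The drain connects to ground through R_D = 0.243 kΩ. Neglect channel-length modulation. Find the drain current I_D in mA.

I_D = 1.18 mA

V_SG = V_DD − V_G = 3.32 − 1.31 = 2.01 V, so V_ov = 2.01 − 1.43 = 0.58 V.
k_p = μ_pC_ox · (W/L) = 7 mA/V².
Assume saturation: I_D = ½ k_p V_ov² = 0.5 × 7 × 0.58² = 1.18 mA, giving V_SD = V_DD − I_D R_D = 3.32 − 1.18 × 0.243 = 3.03 V.
V_SD = 3.03 V ≥ V_ov = 0.58 V, confirming saturation.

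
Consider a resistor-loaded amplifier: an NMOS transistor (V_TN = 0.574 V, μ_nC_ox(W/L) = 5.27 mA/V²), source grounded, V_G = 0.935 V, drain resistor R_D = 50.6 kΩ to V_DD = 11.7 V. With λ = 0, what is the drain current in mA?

I_D = 0.228 mA

V_GS = V_G = 0.935 V, so V_ov = 0.935 − 0.574 = 0.361 V.
Assume saturation: I_D = ½ k_n V_ov² = 0.5 × 5.27 × 0.361² = 0.343 mA, giving V_DS = V_DD − I_D R_D = 11.7 − 0.343 × 50.6 = -5.68 V.
But -5.68 V < V_ov = 0.361 V, so the device is actually in triode.
In triode I_D = k_n[V_ov V_DS − ½ V_DS²] and I_D = (V_DD − V_DS)/R_D. Equating: 133 V_DS² − 97.26 V_DS + 11.7 = 0, giving V_DS = 0.152 V (the root below V_ov).
I_D = (11.7 − 0.152) / 50.6 = 0.228 mA.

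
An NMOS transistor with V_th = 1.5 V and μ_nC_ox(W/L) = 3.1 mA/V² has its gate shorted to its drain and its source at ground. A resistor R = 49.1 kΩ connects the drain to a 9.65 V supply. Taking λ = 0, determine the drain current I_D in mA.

I_D = 0.159 mA

With gate tied to drain, V_GS = V_DS ≥ V_GS − V_th, so the device is in saturation.
KCL at the drain: ½ k_n (V_GS − V_th)² = (V_DD − V_GS)/R.
Let x = V_GS − 1.5. Then 76.1 x² + x − 8.15 = 0, giving x = 0.321 V (positive root), so V_GS = 1.82 V.
I_D = (V_DD − V_GS)/R = (9.65 − 1.82) / 49.1 = 0.159 mA.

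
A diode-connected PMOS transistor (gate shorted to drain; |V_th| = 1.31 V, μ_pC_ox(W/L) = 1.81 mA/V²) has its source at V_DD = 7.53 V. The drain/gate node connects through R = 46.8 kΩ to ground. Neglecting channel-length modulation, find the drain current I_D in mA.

I_D = 0.125 mA

With gate tied to drain, V_SG = V_SD ≥ V_SG − |V_th|, so the device is in saturation.
KCL at the drain: ½ k_p (V_SG − |V_th|)² = (V_DD − V_SG)/R.
Let x = V_SG − 1.31. Then 42.4 x² + x − 6.22 = 0, giving x = 0.372 V (positive root), so V_SG = 1.68 V.
I_D = (V_DD − V_SG)/R = (7.53 − 1.68) / 46.8 = 0.125 mA.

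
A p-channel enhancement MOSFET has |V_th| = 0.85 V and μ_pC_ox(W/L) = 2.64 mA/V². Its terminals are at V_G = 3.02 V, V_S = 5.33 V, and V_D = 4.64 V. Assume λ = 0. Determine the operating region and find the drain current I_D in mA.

Triode; I_D = 2.03 mA

V_SG = V_S − V_G = 5.33 − 3.02 = 2.31 V; V_SD = V_S − V_D = 5.33 − 4.64 = 0.69 V.
V_ov = V_SG − |V_th| = 2.31 − 0.85 = 1.46 V.
Since V_SD = 0.69 V < V_ov = 1.46 V, the device is in the triode region.
I_D = k_p [V_ov · V_SD − ½ V_SD²] = 2.64 × [1.46 × 0.69 − 0.5 × 0.69²] = 2.03 mA.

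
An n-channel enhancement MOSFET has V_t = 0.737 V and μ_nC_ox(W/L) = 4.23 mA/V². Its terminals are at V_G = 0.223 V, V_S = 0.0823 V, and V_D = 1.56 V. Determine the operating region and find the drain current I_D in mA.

Cutoff; I_D = 0 mA

V_GS = V_G − V_S = 0.223 − 0.0823 = 0.141 V; V_DS = V_D − V_S = 1.56 − 0.0823 = 1.48 V.
V_GS = 0.141 V < V_t = 0.737 V, so the transistor is in cutoff.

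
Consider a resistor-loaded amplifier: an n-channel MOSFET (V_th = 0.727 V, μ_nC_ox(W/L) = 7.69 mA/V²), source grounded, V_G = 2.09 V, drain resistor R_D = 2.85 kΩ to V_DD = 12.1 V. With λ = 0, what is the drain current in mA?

I_D = 4.08 mA

V_GS = V_G = 2.09 V, so V_ov = 2.09 − 0.727 = 1.36 V.
Assume saturation: I_D = ½ k_n V_ov² = 0.5 × 7.69 × 1.36² = 7.14 mA, giving V_DS = V_DD − I_D R_D = 12.1 − 7.14 × 2.85 = -8.26 V.
But -8.26 V < V_ov = 1.36 V, so the device is actually in triode.
In triode I_D = k_n[V_ov V_DS − ½ V_DS²] and I_D = (V_DD − V_DS)/R_D. Equating: 11 V_DS² − 30.87 V_DS + 12.1 = 0, giving V_DS = 0.471 V (the root below V_ov).
I_D = (12.1 − 0.471) / 2.85 = 4.08 mA.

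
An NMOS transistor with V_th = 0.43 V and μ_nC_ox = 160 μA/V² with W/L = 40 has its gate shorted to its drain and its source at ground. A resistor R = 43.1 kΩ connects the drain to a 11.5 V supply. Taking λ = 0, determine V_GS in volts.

With gate tied to drain, V_GS = V_DS ≥ V_GS − V_th, so the device is in saturation.
k_n = μ_nC_ox · (W/L) = 6.4 mA/V².
KCL at the drain: ½ k_n (V_GS − V_th)² = (V_DD − V_GS)/R.
Let x = V_GS − 0.43. Then 138 x² + x − 11.07 = 0, giving x = 0.28 V (positive root), so V_GS = 0.71 V.
I_D = (V_DD − V_GS)/R = (11.5 − 0.71) / 43.1 = 0.25 mA.

V_GS = 0.710 V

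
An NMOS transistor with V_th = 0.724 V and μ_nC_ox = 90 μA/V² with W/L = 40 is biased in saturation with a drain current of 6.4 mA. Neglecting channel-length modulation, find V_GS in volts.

k_n = μ_nC_ox · (W/L) = 3.6 mA/V².
In saturation I_D = ½ k_n (V_GS − V_th)², so V_GS − V_th = √(2 I_D / k_n) = √(2 × 6.4 / 3.6) = 1.89 V.
V_GS = 0.724 + 1.89 = 2.61 V.

V_GS = 2.61 V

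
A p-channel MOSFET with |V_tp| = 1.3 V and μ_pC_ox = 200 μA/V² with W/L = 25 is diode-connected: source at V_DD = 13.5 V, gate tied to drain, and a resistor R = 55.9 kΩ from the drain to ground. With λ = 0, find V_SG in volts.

With gate tied to drain, V_SG = V_SD ≥ V_SG − |V_tp|, so the device is in saturation.
k_p = μ_pC_ox · (W/L) = 5 mA/V².
KCL at the drain: ½ k_p (V_SG − |V_tp|)² = (V_DD − V_SG)/R.
Let x = V_SG − 1.3. Then 140 x² + x − 12.2 = 0, giving x = 0.292 V (positive root), so V_SG = 1.59 V.
I_D = (V_DD − V_SG)/R = (13.5 − 1.59) / 55.9 = 0.213 mA.

V_SG = 1.59 V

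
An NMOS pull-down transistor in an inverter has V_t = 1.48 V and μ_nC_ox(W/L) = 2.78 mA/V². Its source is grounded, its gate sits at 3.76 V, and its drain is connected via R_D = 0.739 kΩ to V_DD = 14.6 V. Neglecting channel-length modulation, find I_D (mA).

V_GS = V_G = 3.76 V, so V_ov = 3.76 − 1.48 = 2.28 V.
Assume saturation: I_D = ½ k_n V_ov² = 0.5 × 2.78 × 2.28² = 7.23 mA, giving V_DS = V_DD − I_D R_D = 14.6 − 7.23 × 0.739 = 9.26 V.
V_DS = 9.26 V ≥ V_ov = 2.28 V, confirming saturation.

I_D = 7.23 mA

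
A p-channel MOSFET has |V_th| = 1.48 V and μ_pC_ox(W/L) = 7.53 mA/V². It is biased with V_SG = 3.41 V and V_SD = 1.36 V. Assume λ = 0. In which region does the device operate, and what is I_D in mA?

Triode; I_D = 12.8 mA

V_ov = V_SG − |V_th| = 3.41 − 1.48 = 1.93 V.
Since V_SD = 1.36 V < V_ov = 1.93 V, the device is in the triode region.
I_D = k_p [V_ov · V_SD − ½ V_SD²] = 7.53 × [1.93 × 1.36 − 0.5 × 1.36²] = 12.8 mA.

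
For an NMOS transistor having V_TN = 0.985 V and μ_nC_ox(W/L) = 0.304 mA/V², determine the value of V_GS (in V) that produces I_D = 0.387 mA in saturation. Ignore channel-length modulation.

V_GS = 2.58 V

In saturation I_D = ½ k_n (V_GS − V_TN)², so V_GS − V_TN = √(2 I_D / k_n) = √(2 × 0.387 / 0.304) = 1.6 V.
V_GS = 0.985 + 1.6 = 2.58 V.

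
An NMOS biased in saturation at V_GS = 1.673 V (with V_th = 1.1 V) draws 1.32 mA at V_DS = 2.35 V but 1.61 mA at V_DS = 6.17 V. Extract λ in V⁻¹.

λ = 0.0665 V⁻¹

With V_GS fixed, I_D ∝ (1 + λ V_DS) in saturation, so I_D2/I_D1 = (1 + λ V_DS2)/(1 + λ V_DS1).
1.61/1.32 = 1.22 = (1 + 6.17 λ)/(1 + 2.35 λ).
Solving: λ (I_D1 V_DS2 − I_D2 V_DS1) = I_D2 − I_D1, so λ = (1.61 − 1.32) / (1.32 × 6.17 − 1.61 × 2.35) = 0.29 / 4.36 = 0.0665 V⁻¹.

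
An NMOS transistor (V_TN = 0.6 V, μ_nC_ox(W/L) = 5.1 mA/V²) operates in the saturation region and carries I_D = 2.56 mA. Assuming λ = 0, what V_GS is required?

In saturation I_D = ½ k_n (V_GS − V_TN)², so V_GS − V_TN = √(2 I_D / k_n) = √(2 × 2.56 / 5.1) = 1 V.
V_GS = 0.6 + 1 = 1.6 V.

V_GS = 1.60 V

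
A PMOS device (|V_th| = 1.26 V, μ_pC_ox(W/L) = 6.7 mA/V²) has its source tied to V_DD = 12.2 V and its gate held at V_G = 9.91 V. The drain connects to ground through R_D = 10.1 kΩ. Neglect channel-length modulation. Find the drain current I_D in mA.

I_D = 1.19 mA

V_SG = V_DD − V_G = 12.2 − 9.91 = 2.29 V, so V_ov = 2.29 − 1.26 = 1.03 V.
Assume saturation: I_D = ½ k_p V_ov² = 0.5 × 6.7 × 1.03² = 3.55 mA, giving V_SD = V_DD − I_D R_D = 12.2 − 3.55 × 10.1 = -23.7 V.
But -23.7 V < V_ov = 1.03 V, so the device is actually in triode.
In triode I_D = k_p[V_ov V_SD − ½ V_SD²] and I_D = (V_DD − V_SD)/R_D. Equating: 33.8 V_SD² − 70.7 V_SD + 12.2 = 0, giving V_SD = 0.19 V (the root below V_ov).
I_D = (12.2 − 0.19) / 10.1 = 1.19 mA.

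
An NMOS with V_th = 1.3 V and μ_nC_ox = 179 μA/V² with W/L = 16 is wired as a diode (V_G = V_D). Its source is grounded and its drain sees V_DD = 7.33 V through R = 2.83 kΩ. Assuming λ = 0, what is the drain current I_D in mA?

I_D = 1.74 mA

With gate tied to drain, V_GS = V_DS ≥ V_GS − V_th, so the device is in saturation.
k_n = μ_nC_ox · (W/L) = 2.864 mA/V².
KCL at the drain: ½ k_n (V_GS − V_th)² = (V_DD − V_GS)/R.
Let x = V_GS − 1.3. Then 4.05 x² + x − 6.03 = 0, giving x = 1.1 V (positive root), so V_GS = 2.4 V.
I_D = (V_DD − V_GS)/R = (7.33 − 2.4) / 2.83 = 1.74 mA.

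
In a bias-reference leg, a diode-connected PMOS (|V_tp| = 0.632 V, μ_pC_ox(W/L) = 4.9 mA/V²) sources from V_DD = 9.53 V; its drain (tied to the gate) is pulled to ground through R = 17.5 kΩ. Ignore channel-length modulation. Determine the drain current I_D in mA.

I_D = 0.483 mA

With gate tied to drain, V_SG = V_SD ≥ V_SG − |V_tp|, so the device is in saturation.
KCL at the drain: ½ k_p (V_SG − |V_tp|)² = (V_DD − V_SG)/R.
Let x = V_SG − 0.632. Then 42.9 x² + x − 8.898 = 0, giving x = 0.444 V (positive root), so V_SG = 1.08 V.
I_D = (V_DD − V_SG)/R = (9.53 − 1.08) / 17.5 = 0.483 mA.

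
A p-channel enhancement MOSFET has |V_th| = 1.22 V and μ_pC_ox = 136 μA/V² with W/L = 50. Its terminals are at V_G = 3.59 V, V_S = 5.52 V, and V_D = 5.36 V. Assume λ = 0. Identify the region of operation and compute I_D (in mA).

Triode; I_D = 0.685 mA

V_SG = V_S − V_G = 5.52 − 3.59 = 1.93 V; V_SD = V_S − V_D = 5.52 − 5.36 = 0.16 V.
k_p = μ_pC_ox · (W/L) = 6.8 mA/V².
V_ov = V_SG − |V_th| = 1.93 − 1.22 = 0.71 V.
Since V_SD = 0.16 V < V_ov = 0.71 V, the device is in the triode region.
I_D = k_p [V_ov · V_SD − ½ V_SD²] = 6.8 × [0.71 × 0.16 − 0.5 × 0.16²] = 0.685 mA.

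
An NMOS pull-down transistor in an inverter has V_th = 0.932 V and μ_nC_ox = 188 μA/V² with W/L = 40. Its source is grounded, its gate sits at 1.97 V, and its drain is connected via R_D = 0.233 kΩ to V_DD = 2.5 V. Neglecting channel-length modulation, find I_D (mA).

I_D = 4.05 mA

V_GS = V_G = 1.97 V, so V_ov = 1.97 − 0.932 = 1.04 V.
k_n = μ_nC_ox · (W/L) = 7.52 mA/V².
Assume saturation: I_D = ½ k_n V_ov² = 0.5 × 7.52 × 1.04² = 4.05 mA, giving V_DS = V_DD − I_D R_D = 2.5 − 4.05 × 0.233 = 1.56 V.
V_DS = 1.56 V ≥ V_ov = 1.04 V, confirming saturation.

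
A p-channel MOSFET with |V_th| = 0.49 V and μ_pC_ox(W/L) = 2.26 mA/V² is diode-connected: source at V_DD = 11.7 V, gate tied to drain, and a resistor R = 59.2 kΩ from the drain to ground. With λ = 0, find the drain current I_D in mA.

I_D = 0.183 mA

With gate tied to drain, V_SG = V_SD ≥ V_SG − |V_th|, so the device is in saturation.
KCL at the drain: ½ k_p (V_SG − |V_th|)² = (V_DD − V_SG)/R.
Let x = V_SG − 0.49. Then 66.9 x² + x − 11.21 = 0, giving x = 0.402 V (positive root), so V_SG = 0.892 V.
I_D = (V_DD − V_SG)/R = (11.7 − 0.892) / 59.2 = 0.183 mA.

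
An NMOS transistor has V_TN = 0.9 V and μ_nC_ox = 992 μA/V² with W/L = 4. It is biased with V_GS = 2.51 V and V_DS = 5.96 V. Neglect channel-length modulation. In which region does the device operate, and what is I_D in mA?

k_n = μ_nC_ox · (W/L) = 3.968 mA/V².
V_ov = V_GS − V_TN = 2.51 − 0.9 = 1.61 V.
Since V_DS = 5.96 V ≥ V_ov = 1.61 V, the device is in saturation.
I_D = ½ k_n V_ov² = 0.5 × 3.968 × 1.61² = 5.14 mA.

Saturation; I_D = 5.14 mA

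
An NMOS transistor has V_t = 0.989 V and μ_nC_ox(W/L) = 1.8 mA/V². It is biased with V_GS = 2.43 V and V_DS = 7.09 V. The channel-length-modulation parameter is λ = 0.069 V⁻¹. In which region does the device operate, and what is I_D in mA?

V_ov = V_GS − V_t = 2.43 − 0.989 = 1.44 V.
Since V_DS = 7.09 V ≥ V_ov = 1.44 V, the device is in saturation.
I_D = ½ k_n V_ov² (1 + λ V_DS) = 0.5 × 1.8 × 1.44² × (1 + 0.069 × 7.09) = 2.78 mA.

Saturation; I_D = 2.78 mA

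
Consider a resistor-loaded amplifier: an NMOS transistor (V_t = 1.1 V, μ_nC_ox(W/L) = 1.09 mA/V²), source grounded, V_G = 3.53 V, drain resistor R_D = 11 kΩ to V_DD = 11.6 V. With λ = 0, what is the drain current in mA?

I_D = 1.02 mA

V_GS = V_G = 3.53 V, so V_ov = 3.53 − 1.1 = 2.43 V.
Assume saturation: I_D = ½ k_n V_ov² = 0.5 × 1.09 × 2.43² = 3.22 mA, giving V_DS = V_DD − I_D R_D = 11.6 − 3.22 × 11 = -23.8 V.
But -23.8 V < V_ov = 2.43 V, so the device is actually in triode.
In triode I_D = k_n[V_ov V_DS − ½ V_DS²] and I_D = (V_DD − V_DS)/R_D. Equating: 6 V_DS² − 30.14 V_DS + 11.6 = 0, giving V_DS = 0.42 V (the root below V_ov).
I_D = (11.6 − 0.42) / 11 = 1.02 mA.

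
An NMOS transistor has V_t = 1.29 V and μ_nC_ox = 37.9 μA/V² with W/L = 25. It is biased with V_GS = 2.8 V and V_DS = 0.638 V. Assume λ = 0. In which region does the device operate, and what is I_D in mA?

k_n = μ_nC_ox · (W/L) = 0.9475 mA/V².
V_ov = V_GS − V_t = 2.8 − 1.29 = 1.51 V.
Since V_DS = 0.638 V < V_ov = 1.51 V, the device is in the triode region.
I_D = k_n [V_ov · V_DS − ½ V_DS²] = 0.9475 × [1.51 × 0.638 − 0.5 × 0.638²] = 0.72 mA.

Triode; I_D = 0.720 mA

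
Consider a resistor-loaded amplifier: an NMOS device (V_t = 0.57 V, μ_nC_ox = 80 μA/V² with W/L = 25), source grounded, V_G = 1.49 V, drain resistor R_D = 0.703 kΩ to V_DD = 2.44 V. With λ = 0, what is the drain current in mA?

I_D = 0.846 mA

V_GS = V_G = 1.49 V, so V_ov = 1.49 − 0.57 = 0.92 V.
k_n = μ_nC_ox · (W/L) = 2 mA/V².
Assume saturation: I_D = ½ k_n V_ov² = 0.5 × 2 × 0.92² = 0.846 mA, giving V_DS = V_DD − I_D R_D = 2.44 − 0.846 × 0.703 = 1.84 V.
V_DS = 1.84 V ≥ V_ov = 0.92 V, confirming saturation.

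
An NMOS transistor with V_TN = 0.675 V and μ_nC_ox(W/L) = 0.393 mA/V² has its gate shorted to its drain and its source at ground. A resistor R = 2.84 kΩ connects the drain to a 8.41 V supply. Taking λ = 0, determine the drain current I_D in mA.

I_D = 1.69 mA

With gate tied to drain, V_GS = V_DS ≥ V_GS − V_TN, so the device is in saturation.
KCL at the drain: ½ k_n (V_GS − V_TN)² = (V_DD − V_GS)/R.
Let x = V_GS − 0.675. Then 0.558 x² + x − 7.735 = 0, giving x = 2.93 V (positive root), so V_GS = 3.61 V.
I_D = (V_DD − V_GS)/R = (8.41 − 3.61) / 2.84 = 1.69 mA.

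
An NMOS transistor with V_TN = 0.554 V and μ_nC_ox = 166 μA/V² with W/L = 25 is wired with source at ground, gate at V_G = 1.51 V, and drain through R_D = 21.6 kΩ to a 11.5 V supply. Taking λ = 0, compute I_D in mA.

I_D = 0.526 mA

V_GS = V_G = 1.51 V, so V_ov = 1.51 − 0.554 = 0.956 V.
k_n = μ_nC_ox · (W/L) = 4.15 mA/V².
Assume saturation: I_D = ½ k_n V_ov² = 0.5 × 4.15 × 0.956² = 1.9 mA, giving V_DS = V_DD − I_D R_D = 11.5 − 1.9 × 21.6 = -29.5 V.
But -29.5 V < V_ov = 0.956 V, so the device is actually in triode.
In triode I_D = k_n[V_ov V_DS − ½ V_DS²] and I_D = (V_DD − V_DS)/R_D. Equating: 44.8 V_DS² − 86.7 V_DS + 11.5 = 0, giving V_DS = 0.143 V (the root below V_ov).
I_D = (11.5 − 0.143) / 21.6 = 0.526 mA.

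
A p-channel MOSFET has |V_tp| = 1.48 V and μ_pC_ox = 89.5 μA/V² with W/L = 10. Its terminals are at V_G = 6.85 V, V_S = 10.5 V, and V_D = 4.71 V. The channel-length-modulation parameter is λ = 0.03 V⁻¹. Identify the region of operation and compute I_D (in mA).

Saturation; I_D = 2.47 mA

V_SG = V_S − V_G = 10.5 − 6.85 = 3.65 V; V_SD = V_S − V_D = 10.5 − 4.71 = 5.79 V.
k_p = μ_pC_ox · (W/L) = 0.895 mA/V².
V_ov = V_SG − |V_tp| = 3.65 − 1.48 = 2.17 V.
Since V_SD = 5.79 V ≥ V_ov = 2.17 V, the device is in saturation.
I_D = ½ k_p V_ov² (1 + λ V_SD) = 0.5 × 0.895 × 2.17² × (1 + 0.03 × 5.79) = 2.47 mA.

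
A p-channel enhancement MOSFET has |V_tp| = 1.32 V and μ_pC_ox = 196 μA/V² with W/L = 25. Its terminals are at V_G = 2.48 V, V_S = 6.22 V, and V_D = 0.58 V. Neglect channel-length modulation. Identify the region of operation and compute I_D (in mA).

V_SG = V_S − V_G = 6.22 − 2.48 = 3.74 V; V_SD = V_S − V_D = 6.22 − 0.58 = 5.64 V.
k_p = μ_pC_ox · (W/L) = 4.9 mA/V².
V_ov = V_SG − |V_tp| = 3.74 − 1.32 = 2.42 V.
Since V_SD = 5.64 V ≥ V_ov = 2.42 V, the device is in saturation.
I_D = ½ k_p V_ov² = 0.5 × 4.9 × 2.42² = 14.3 mA.

Saturation; I_D = 14.3 mA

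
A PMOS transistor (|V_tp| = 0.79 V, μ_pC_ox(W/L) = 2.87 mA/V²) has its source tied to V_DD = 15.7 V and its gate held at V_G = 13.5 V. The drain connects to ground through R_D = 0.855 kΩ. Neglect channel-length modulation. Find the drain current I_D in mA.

V_SG = V_DD − V_G = 15.7 − 13.5 = 2.2 V, so V_ov = 2.2 − 0.79 = 1.41 V.
Assume saturation: I_D = ½ k_p V_ov² = 0.5 × 2.87 × 1.41² = 2.85 mA, giving V_SD = V_DD − I_D R_D = 15.7 − 2.85 × 0.855 = 13.3 V.
V_SD = 13.3 V ≥ V_ov = 1.41 V, confirming saturation.

I_D = 2.85 mA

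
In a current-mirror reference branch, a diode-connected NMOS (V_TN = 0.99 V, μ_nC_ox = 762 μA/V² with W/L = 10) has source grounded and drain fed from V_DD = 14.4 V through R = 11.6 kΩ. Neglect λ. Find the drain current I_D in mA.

With gate tied to drain, V_GS = V_DS ≥ V_GS − V_TN, so the device is in saturation.
k_n = μ_nC_ox · (W/L) = 7.62 mA/V².
KCL at the drain: ½ k_n (V_GS − V_TN)² = (V_DD − V_GS)/R.
Let x = V_GS − 0.99. Then 44.2 x² + x − 13.41 = 0, giving x = 0.54 V (positive root), so V_GS = 1.53 V.
I_D = (V_DD − V_GS)/R = (14.4 − 1.53) / 11.6 = 1.11 mA.

I_D = 1.11 mA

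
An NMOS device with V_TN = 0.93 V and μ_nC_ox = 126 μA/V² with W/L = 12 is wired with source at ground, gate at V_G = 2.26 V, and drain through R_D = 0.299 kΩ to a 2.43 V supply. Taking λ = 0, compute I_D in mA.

V_GS = V_G = 2.26 V, so V_ov = 2.26 − 0.93 = 1.33 V.
k_n = μ_nC_ox · (W/L) = 1.512 mA/V².
Assume saturation: I_D = ½ k_n V_ov² = 0.5 × 1.512 × 1.33² = 1.34 mA, giving V_DS = V_DD − I_D R_D = 2.43 − 1.34 × 0.299 = 2.03 V.
V_DS = 2.03 V ≥ V_ov = 1.33 V, confirming saturation.

I_D = 1.34 mA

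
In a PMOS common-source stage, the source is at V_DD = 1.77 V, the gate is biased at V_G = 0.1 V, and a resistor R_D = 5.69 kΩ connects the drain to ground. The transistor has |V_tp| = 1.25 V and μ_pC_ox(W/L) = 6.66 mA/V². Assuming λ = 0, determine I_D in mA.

I_D = 0.290 mA

V_SG = V_DD − V_G = 1.77 − 0.1 = 1.67 V, so V_ov = 1.67 − 1.25 = 0.42 V.
Assume saturation: I_D = ½ k_p V_ov² = 0.5 × 6.66 × 0.42² = 0.587 mA, giving V_SD = V_DD − I_D R_D = 1.77 − 0.587 × 5.69 = -1.57 V.
But -1.57 V < V_ov = 0.42 V, so the device is actually in triode.
In triode I_D = k_p[V_ov V_SD − ½ V_SD²] and I_D = (V_DD − V_SD)/R_D. Equating: 18.9 V_SD² − 16.92 V_SD + 1.77 = 0, giving V_SD = 0.121 V (the root below V_ov).
I_D = (1.77 − 0.121) / 5.69 = 0.29 mA.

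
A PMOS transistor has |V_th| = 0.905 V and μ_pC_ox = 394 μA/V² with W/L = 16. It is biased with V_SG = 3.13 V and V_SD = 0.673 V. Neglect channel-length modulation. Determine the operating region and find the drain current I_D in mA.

Triode; I_D = 8.01 mA

k_p = μ_pC_ox · (W/L) = 6.304 mA/V².
V_ov = V_SG − |V_th| = 3.13 − 0.905 = 2.22 V.
Since V_SD = 0.673 V < V_ov = 2.22 V, the device is in the triode region.
I_D = k_p [V_ov · V_SD − ½ V_SD²] = 6.304 × [2.22 × 0.673 − 0.5 × 0.673²] = 8.01 mA.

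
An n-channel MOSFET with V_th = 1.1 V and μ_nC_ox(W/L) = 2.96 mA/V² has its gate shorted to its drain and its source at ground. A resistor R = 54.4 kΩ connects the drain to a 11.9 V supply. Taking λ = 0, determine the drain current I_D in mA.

I_D = 0.192 mA

With gate tied to drain, V_GS = V_DS ≥ V_GS − V_th, so the device is in saturation.
KCL at the drain: ½ k_n (V_GS − V_th)² = (V_DD − V_GS)/R.
Let x = V_GS − 1.1. Then 80.5 x² + x − 10.8 = 0, giving x = 0.36 V (positive root), so V_GS = 1.46 V.
I_D = (V_DD − V_GS)/R = (11.9 − 1.46) / 54.4 = 0.192 mA.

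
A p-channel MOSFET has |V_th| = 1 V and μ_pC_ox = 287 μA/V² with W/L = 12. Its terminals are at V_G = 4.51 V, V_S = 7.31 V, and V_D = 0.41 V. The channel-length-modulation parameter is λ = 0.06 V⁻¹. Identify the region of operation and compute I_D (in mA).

V_SG = V_S − V_G = 7.31 − 4.51 = 2.8 V; V_SD = V_S − V_D = 7.31 − 0.41 = 6.9 V.
k_p = μ_pC_ox · (W/L) = 3.444 mA/V².
V_ov = V_SG − |V_th| = 2.8 − 1 = 1.8 V.
Since V_SD = 6.9 V ≥ V_ov = 1.8 V, the device is in saturation.
I_D = ½ k_p V_ov² (1 + λ V_SD) = 0.5 × 3.444 × 1.8² × (1 + 0.06 × 6.9) = 7.89 mA.

Saturation; I_D = 7.89 mA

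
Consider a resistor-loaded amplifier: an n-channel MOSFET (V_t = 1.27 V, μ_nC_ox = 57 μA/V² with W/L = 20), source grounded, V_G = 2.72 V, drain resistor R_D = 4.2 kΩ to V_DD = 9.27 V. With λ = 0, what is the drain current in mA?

I_D = 1.20 mA

V_GS = V_G = 2.72 V, so V_ov = 2.72 − 1.27 = 1.45 V.
k_n = μ_nC_ox · (W/L) = 1.14 mA/V².
Assume saturation: I_D = ½ k_n V_ov² = 0.5 × 1.14 × 1.45² = 1.2 mA, giving V_DS = V_DD − I_D R_D = 9.27 − 1.2 × 4.2 = 4.24 V.
V_DS = 4.24 V ≥ V_ov = 1.45 V, confirming saturation.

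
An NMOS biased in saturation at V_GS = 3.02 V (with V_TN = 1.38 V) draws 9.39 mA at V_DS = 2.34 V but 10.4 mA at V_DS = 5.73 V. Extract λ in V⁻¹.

λ = 0.0343 V⁻¹

With V_GS fixed, I_D ∝ (1 + λ V_DS) in saturation, so I_D2/I_D1 = (1 + λ V_DS2)/(1 + λ V_DS1).
10.4/9.39 = 1.108 = (1 + 5.73 λ)/(1 + 2.34 λ).
Solving: λ (I_D1 V_DS2 − I_D2 V_DS1) = I_D2 − I_D1, so λ = (10.4 − 9.39) / (9.39 × 5.73 − 10.4 × 2.34) = 1.01 / 29.5 = 0.0343 V⁻¹.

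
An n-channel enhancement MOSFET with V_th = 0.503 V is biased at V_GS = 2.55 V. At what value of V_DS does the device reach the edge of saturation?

The boundary between triode and saturation is V_DS = V_GS − V_th = V_ov.
V_ov = 2.55 − 0.503 = 2.05 V.

V_DS,sat = 2.05 V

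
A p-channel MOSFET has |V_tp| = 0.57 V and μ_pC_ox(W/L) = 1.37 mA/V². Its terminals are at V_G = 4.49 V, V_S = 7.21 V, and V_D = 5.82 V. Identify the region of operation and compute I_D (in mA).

V_SG = V_S − V_G = 7.21 − 4.49 = 2.72 V; V_SD = V_S − V_D = 7.21 − 5.82 = 1.39 V.
V_ov = V_SG − |V_tp| = 2.72 − 0.57 = 2.15 V.
Since V_SD = 1.39 V < V_ov = 2.15 V, the device is in the triode region.
I_D = k_p [V_ov · V_SD − ½ V_SD²] = 1.37 × [2.15 × 1.39 − 0.5 × 1.39²] = 2.77 mA.

Triode; I_D = 2.77 mA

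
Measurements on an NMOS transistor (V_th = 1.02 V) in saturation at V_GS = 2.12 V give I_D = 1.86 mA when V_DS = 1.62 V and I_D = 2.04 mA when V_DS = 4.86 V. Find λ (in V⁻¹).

λ = 0.0314 V⁻¹

With V_GS fixed, I_D ∝ (1 + λ V_DS) in saturation, so I_D2/I_D1 = (1 + λ V_DS2)/(1 + λ V_DS1).
2.04/1.86 = 1.097 = (1 + 4.86 λ)/(1 + 1.62 λ).
Solving: λ (I_D1 V_DS2 − I_D2 V_DS1) = I_D2 − I_D1, so λ = (2.04 − 1.86) / (1.86 × 4.86 − 2.04 × 1.62) = 0.18 / 5.73 = 0.0314 V⁻¹.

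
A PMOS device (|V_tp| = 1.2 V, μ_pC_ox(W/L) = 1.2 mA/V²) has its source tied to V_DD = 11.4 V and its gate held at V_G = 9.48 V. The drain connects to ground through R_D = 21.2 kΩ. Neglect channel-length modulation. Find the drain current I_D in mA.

I_D = 0.311 mA

V_SG = V_DD − V_G = 11.4 − 9.48 = 1.92 V, so V_ov = 1.92 − 1.2 = 0.72 V.
Assume saturation: I_D = ½ k_p V_ov² = 0.5 × 1.2 × 0.72² = 0.311 mA, giving V_SD = V_DD − I_D R_D = 11.4 − 0.311 × 21.2 = 4.81 V.
V_SD = 4.81 V ≥ V_ov = 0.72 V, confirming saturation.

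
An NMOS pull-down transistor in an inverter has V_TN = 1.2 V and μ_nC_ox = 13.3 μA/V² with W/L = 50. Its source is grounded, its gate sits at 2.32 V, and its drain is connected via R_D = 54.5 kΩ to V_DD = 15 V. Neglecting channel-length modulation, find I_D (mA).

I_D = 0.267 mA

V_GS = V_G = 2.32 V, so V_ov = 2.32 − 1.2 = 1.12 V.
k_n = μ_nC_ox · (W/L) = 0.665 mA/V².
Assume saturation: I_D = ½ k_n V_ov² = 0.5 × 0.665 × 1.12² = 0.417 mA, giving V_DS = V_DD − I_D R_D = 15 − 0.417 × 54.5 = -7.73 V.
But -7.73 V < V_ov = 1.12 V, so the device is actually in triode.
In triode I_D = k_n[V_ov V_DS − ½ V_DS²] and I_D = (V_DD − V_DS)/R_D. Equating: 18.1 V_DS² − 41.59 V_DS + 15 = 0, giving V_DS = 0.448 V (the root below V_ov).
I_D = (15 − 0.448) / 54.5 = 0.267 mA.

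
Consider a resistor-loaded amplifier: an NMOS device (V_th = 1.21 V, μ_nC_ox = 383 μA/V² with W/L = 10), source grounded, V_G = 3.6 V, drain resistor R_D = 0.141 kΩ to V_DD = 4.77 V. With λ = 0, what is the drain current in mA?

I_D = 10.9 mA

V_GS = V_G = 3.6 V, so V_ov = 3.6 − 1.21 = 2.39 V.
k_n = μ_nC_ox · (W/L) = 3.83 mA/V².
Assume saturation: I_D = ½ k_n V_ov² = 0.5 × 3.83 × 2.39² = 10.9 mA, giving V_DS = V_DD − I_D R_D = 4.77 − 10.9 × 0.141 = 3.23 V.
V_DS = 3.23 V ≥ V_ov = 2.39 V, confirming saturation.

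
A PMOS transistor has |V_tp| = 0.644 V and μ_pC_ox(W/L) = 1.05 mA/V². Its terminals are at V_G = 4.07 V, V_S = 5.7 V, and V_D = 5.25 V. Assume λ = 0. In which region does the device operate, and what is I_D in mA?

Triode; I_D = 0.360 mA

V_SG = V_S − V_G = 5.7 − 4.07 = 1.63 V; V_SD = V_S − V_D = 5.7 − 5.25 = 0.45 V.
V_ov = V_SG − |V_tp| = 1.63 − 0.644 = 0.986 V.
Since V_SD = 0.45 V < V_ov = 0.986 V, the device is in the triode region.
I_D = k_p [V_ov · V_SD − ½ V_SD²] = 1.05 × [0.986 × 0.45 − 0.5 × 0.45²] = 0.36 mA.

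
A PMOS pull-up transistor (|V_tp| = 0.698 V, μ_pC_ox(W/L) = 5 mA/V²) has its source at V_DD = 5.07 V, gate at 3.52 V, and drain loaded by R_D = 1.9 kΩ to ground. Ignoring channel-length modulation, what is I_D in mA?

V_SG = V_DD − V_G = 5.07 − 3.52 = 1.55 V, so V_ov = 1.55 − 0.698 = 0.852 V.
Assume saturation: I_D = ½ k_p V_ov² = 0.5 × 5 × 0.852² = 1.81 mA, giving V_SD = V_DD − I_D R_D = 5.07 − 1.81 × 1.9 = 1.62 V.
V_SD = 1.62 V ≥ V_ov = 0.852 V, confirming saturation.

I_D = 1.81 mA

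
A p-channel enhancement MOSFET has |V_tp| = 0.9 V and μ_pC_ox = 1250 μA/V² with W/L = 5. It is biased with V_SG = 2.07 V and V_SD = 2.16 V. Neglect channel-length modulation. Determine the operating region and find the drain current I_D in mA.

k_p = μ_pC_ox · (W/L) = 6.25 mA/V².
V_ov = V_SG − |V_tp| = 2.07 − 0.9 = 1.17 V.
Since V_SD = 2.16 V ≥ V_ov = 1.17 V, the device is in saturation.
I_D = ½ k_p V_ov² = 0.5 × 6.25 × 1.17² = 4.28 mA.

Saturation; I_D = 4.28 mA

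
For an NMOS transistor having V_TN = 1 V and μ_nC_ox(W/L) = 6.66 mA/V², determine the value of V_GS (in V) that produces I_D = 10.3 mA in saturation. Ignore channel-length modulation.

V_GS = 2.76 V

In saturation I_D = ½ k_n (V_GS − V_TN)², so V_GS − V_TN = √(2 I_D / k_n) = √(2 × 10.3 / 6.66) = 1.76 V.
V_GS = 1 + 1.76 = 2.76 V.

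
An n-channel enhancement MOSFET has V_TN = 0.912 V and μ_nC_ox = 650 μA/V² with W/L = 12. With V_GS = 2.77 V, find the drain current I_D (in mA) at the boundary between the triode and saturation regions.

At the boundary V_DS = V_ov = V_GS − V_TN = 2.77 − 0.912 = 1.86 V.
k_n = μ_nC_ox · (W/L) = 7.8 mA/V².
I_D = ½ k_n V_ov² = 0.5 × 7.8 × 1.86² = 13.5 mA.

I_D = 13.5 mA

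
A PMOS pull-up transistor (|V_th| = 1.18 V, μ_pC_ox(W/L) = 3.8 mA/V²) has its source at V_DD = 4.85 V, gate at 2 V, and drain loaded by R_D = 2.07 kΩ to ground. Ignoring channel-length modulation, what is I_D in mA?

V_SG = V_DD − V_G = 4.85 − 2 = 2.85 V, so V_ov = 2.85 − 1.18 = 1.67 V.
Assume saturation: I_D = ½ k_p V_ov² = 0.5 × 3.8 × 1.67² = 5.3 mA, giving V_SD = V_DD − I_D R_D = 4.85 − 5.3 × 2.07 = -6.12 V.
But -6.12 V < V_ov = 1.67 V, so the device is actually in triode.
In triode I_D = k_p[V_ov V_SD − ½ V_SD²] and I_D = (V_DD − V_SD)/R_D. Equating: 3.93 V_SD² − 14.14 V_SD + 4.85 = 0, giving V_SD = 0.384 V (the root below V_ov).
I_D = (4.85 − 0.384) / 2.07 = 2.16 mA.

I_D = 2.16 mA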